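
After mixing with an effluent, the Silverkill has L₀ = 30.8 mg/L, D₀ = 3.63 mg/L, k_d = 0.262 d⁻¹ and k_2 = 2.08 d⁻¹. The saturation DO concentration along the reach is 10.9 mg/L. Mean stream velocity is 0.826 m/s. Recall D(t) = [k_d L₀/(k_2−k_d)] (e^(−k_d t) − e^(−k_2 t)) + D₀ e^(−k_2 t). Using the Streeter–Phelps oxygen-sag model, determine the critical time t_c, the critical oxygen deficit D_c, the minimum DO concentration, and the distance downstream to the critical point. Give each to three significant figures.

With k_2/k_d = 7.939 and 1 − D₀(k_2−k_d)/(k_d L₀) = 0.1822,
t_c = ln(7.939 × 0.1822) / (2.08 − 0.262) = ln(1.446) / 1.818 = 0.3691/1.818 = 0.2030 d.
L(t_c) = L₀ e^(−k_d t_c) = 30.8 × 0.9482 = 29.20 mg/L, and at the critical point k_2 D_c = k_d L, so D_c = (0.262/2.08) × 29.20 = 3.679 mg/L.
Minimum DO = C_s − D_c = 10.9 − 3.679 = 7.221 mg/L.
x_c = v t_c = 0.826 m/s × 0.2030 d × 86400 s/d = 14490 m ≈ 14.5 km.

t_c ≈ 0.203 d; D_c ≈ 3.68 mg/L; min DO ≈ 7.22 mg/L; x_c ≈ 14.5 km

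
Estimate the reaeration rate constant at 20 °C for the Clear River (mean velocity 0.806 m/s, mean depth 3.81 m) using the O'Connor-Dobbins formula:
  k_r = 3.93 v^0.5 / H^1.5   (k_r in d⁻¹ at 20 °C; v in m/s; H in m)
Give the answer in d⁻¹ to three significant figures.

k_r = 3.93 × 0.806^0.5 / 3.81^1.5 = 3.93 × 0.8978 / 7.437 = 0.4744 d⁻¹.

k_r ≈ 0.474 d⁻¹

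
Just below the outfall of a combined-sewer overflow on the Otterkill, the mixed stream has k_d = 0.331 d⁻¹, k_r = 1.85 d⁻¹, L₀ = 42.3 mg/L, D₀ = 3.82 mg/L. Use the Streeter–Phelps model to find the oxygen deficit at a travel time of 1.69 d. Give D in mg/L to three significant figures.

D ≈ 5.03 mg/L

k_d L₀/(k_r−k_d) = 0.331×42.3/(1.85−0.331) = 14.00/1.519 = 9.217 mg/L.
e^(−k_d t) = e^(−0.331×1.690) = 0.5716; e^(−k_r t) = e^(−1.85×1.690) = 0.04387.
D = 9.217 × (0.5716 − 0.04387) + 3.82 × 0.04387 = 4.864 + 0.1676 = 5.032 mg/L.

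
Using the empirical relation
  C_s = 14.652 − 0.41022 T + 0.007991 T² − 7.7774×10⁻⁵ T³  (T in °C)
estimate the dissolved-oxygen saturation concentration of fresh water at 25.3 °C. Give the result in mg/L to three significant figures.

C_s = 14.652 − 0.41022×25.3 + 0.007991×25.3² − 7.7774×10⁻⁵×25.3³ = 8.129 mg/L.

C_s ≈ 8.13 mg/L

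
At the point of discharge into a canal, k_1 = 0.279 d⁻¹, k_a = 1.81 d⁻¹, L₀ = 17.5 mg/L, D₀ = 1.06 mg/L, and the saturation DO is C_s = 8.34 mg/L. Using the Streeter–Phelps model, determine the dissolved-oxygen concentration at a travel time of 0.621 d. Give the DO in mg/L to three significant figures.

DO ≈ 6.35 mg/L

k_1 L₀/(k_a−k_1) = 0.279×17.5/(1.81−0.279) = 4.883/1.531 = 3.189 mg/L.
e^(−k_1 t) = e^(−0.279×0.6210) = 0.8409; e^(−k_a t) = e^(−1.81×0.6210) = 0.3250.
D = 3.189 × (0.8409 − 0.3250) + 1.06 × 0.3250 = 1.645 + 0.3445 = 1.990 mg/L.
DO = C_s − D = 8.34 − 1.990 = 6.350 mg/L.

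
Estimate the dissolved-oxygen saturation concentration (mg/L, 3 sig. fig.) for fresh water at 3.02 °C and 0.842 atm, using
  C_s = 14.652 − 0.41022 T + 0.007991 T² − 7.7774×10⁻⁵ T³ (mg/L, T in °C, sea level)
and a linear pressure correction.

C_s ≈ 11.4 mg/L

At sea level: C_s = 14.652 − 0.41022×3.02 + 0.007991×3.02² − 7.7774×10⁻⁵×3.02³ = 13.48 mg/L.
Pressure correction: C_s' = 13.48 × 0.842 = 11.35 mg/L.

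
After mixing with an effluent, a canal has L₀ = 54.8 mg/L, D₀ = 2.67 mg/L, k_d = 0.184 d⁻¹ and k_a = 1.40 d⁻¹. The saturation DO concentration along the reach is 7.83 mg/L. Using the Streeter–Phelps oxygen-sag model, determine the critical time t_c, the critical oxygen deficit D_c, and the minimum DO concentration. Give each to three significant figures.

At the critical point dD/dt = 0, so k_d L₀ e^(−k_d t) = k_a D. Substituting D(t) from the Streeter–Phelps equation and solving for t gives
t_c = ln[(k_a/k_d)(1 − D₀(k_a−k_d)/(k_d L₀))] / (k_a−k_d).
Here k_a−k_d = 1.216 d⁻¹ and 1 − D₀(k_a−k_d)/(k_d L₀) = 1 − 2.67×1.216/(0.184×54.8) = 0.6780, so
t_c = ln(7.609 × 0.6780) / 1.216 = 1.641 / 1.216 = 1.349 d.
D_c = (k_d/k_a) L₀ e^(−k_d t_c) = (0.184/1.40) × 54.8 × e^(−0.184×1.349) = 0.1314 × 54.8 × 0.7802 = 5.619 mg/L.
Minimum DO = C_s − D_c = 7.83 − 5.619 = 2.211 mg/L.

t_c ≈ 1.35 d; D_c ≈ 5.62 mg/L; min DO ≈ 2.21 mg/L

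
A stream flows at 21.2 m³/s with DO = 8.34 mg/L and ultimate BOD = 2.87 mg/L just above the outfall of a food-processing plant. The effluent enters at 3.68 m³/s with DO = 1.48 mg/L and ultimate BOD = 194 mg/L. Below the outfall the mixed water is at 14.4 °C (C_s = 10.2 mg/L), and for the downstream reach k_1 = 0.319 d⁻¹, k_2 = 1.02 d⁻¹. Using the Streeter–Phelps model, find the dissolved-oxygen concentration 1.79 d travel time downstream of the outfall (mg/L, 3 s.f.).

Mixed DO = (21.2×8.34 + 3.68×1.48)/(21.2+3.68) = 182.3/24.88 = 7.325 mg/L.
Mixed L₀ = (21.2×2.87 + 3.68×194)/(24.88) = 774.8/24.88 = 31.14 mg/L.
Initial deficit D₀ = C_s − DO₀ = 10.2 − 7.325 = 2.875 mg/L.
D(1.79) = [0.319×31.14/(1.02−0.319)](e^(−0.319×1.79) − e^(−1.02×1.79)) + 2.875 e^(−1.02×1.79)
= 14.17 × (0.5650 − 0.1611) + 2.875 × 0.1611 = 6.186 mg/L.
DO = 10.2 − 6.186 = 4.014 mg/L.

DO ≈ 4.01 mg/L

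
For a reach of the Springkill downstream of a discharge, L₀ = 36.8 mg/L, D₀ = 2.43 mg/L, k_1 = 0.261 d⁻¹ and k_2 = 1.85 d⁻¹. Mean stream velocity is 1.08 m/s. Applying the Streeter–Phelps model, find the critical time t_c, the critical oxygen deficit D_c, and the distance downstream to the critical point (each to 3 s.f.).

At the critical point dD/dt = 0, so k_1 L₀ e^(−k_1 t) = k_2 D. Substituting D(t) from the Streeter–Phelps equation and solving for t gives
t_c = ln[(k_2/k_1)(1 − D₀(k_2−k_1)/(k_1 L₀))] / (k_2−k_1).
Here k_2−k_1 = 1.589 d⁻¹ and 1 − D₀(k_2−k_1)/(k_1 L₀) = 1 − 2.43×1.589/(0.261×36.8) = 0.5980, so
t_c = ln(7.088 × 0.5980) / 1.589 = 1.444 / 1.589 = 0.9089 d.
L(t_c) = L₀ e^(−k_1 t_c) = 36.8 × 0.7888 = 29.03 mg/L, and at the critical point k_2 D_c = k_1 L, so D_c = (0.261/1.85) × 29.03 = 4.095 mg/L.
x_c = v t_c = 1.08 m/s × 0.9089 d × 86400 s/d = 84810 m ≈ 84.8 km.

t_c ≈ 0.909 d; D_c ≈ 4.10 mg/L; x_c ≈ 84.8 km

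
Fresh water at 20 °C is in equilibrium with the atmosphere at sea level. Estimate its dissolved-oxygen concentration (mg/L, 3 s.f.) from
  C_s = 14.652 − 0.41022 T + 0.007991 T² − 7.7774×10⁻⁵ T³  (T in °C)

C_s ≈ 9.02 mg/L

C_s = 14.652 − 0.41022×20 + 0.007991×20² − 7.7774×10⁻⁵×20³ = 9.022 mg/L.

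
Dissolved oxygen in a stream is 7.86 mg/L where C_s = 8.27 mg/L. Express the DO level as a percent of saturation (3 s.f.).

95.0 % saturation

% saturation = C/C_s × 100 = 7.86/8.27 × 100 = 95.0 %.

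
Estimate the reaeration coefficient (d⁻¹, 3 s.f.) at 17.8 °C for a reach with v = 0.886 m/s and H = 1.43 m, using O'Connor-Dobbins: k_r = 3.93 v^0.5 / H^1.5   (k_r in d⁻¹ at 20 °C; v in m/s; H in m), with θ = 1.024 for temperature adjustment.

k_r(20) = 3.93 × 0.886^0.5 / 1.43^1.5 = 3.93 × 0.9413 / 1.710 = 2.163 d⁻¹.
k_r(17.8) = 2.163 × 1.024^(17.8−20) = 2.163 × 0.9492 = 2.053 d⁻¹.

k_r ≈ 2.05 d⁻¹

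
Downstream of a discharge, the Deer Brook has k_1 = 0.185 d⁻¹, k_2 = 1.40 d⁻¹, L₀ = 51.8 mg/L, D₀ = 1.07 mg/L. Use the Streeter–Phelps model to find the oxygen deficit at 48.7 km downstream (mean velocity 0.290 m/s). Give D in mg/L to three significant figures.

Travel time t = x/v = 48.7 km / (0.290 m/s) = 48700 m / 0.290 m/s = 167900 s = 1.944 d.
k_1 L₀/(k_2−k_1) = 0.185×51.8/(1.40−0.185) = 9.583/1.215 = 7.887 mg/L.
e^(−k_1 t) = e^(−0.185×1.944) = 0.6980; e^(−k_2 t) = e^(−1.40×1.944) = 0.06580.
D = 7.887 × (0.6980 − 0.06580) + 1.07 × 0.06580 = 4.986 + 0.07041 = 5.056 mg/L.

D ≈ 5.06 mg/L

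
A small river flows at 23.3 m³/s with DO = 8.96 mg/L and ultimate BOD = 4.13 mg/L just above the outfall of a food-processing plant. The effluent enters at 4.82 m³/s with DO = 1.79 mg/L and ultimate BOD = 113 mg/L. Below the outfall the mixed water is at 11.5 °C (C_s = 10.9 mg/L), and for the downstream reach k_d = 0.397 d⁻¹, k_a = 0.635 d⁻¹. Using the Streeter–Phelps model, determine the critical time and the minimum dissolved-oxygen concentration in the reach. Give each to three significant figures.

Mixed DO = (23.3×8.96 + 4.82×1.79)/(23.3+4.82) = 217.4/28.12 = 7.731 mg/L.
Mixed L₀ = (23.3×4.13 + 4.82×113)/(28.12) = 640.9/28.12 = 22.79 mg/L.
Initial deficit D₀ = C_s − DO₀ = 10.9 − 7.731 = 3.169 mg/L.
t_c = (1/0.2380) ln[(0.635/0.397)(1 − 3.169×0.2380/(0.397×22.79))] = 4.202 × ln(1.466) = 1.608 d.
D_c = (0.397/0.635) × 22.79 × e^(−0.397×1.608) = 0.6252 × 22.79 × 0.5282 = 7.526 mg/L.
Minimum DO = 10.9 − 7.526 = 3.374 mg/L.

t_c ≈ 1.61 d; minimum DO ≈ 3.37 mg/L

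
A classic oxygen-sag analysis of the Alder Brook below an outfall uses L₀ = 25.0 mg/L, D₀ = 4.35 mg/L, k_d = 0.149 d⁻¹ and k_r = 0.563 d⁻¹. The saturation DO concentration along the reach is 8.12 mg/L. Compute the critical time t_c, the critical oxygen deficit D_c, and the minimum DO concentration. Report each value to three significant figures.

t_c ≈ 1.62 d; D_c ≈ 5.20 mg/L; min DO ≈ 2.92 mg/L

At the critical point dD/dt = 0, so k_d L₀ e^(−k_d t) = k_r D. Substituting D(t) from the Streeter–Phelps equation and solving for t gives
t_c = ln[(k_r/k_d)(1 − D₀(k_r−k_d)/(k_d L₀))] / (k_r−k_d).
Here k_r−k_d = 0.4140 d⁻¹ and 1 − D₀(k_r−k_d)/(k_d L₀) = 1 − 4.35×0.4140/(0.149×25.0) = 0.5165, so
t_c = ln(3.779 × 0.5165) / 0.4140 = 0.6687 / 0.4140 = 1.615 d.
L(t_c) = L₀ e^(−k_d t_c) = 25.0 × 0.7861 = 19.65 mg/L, and at the critical point k_r D_c = k_d L, so D_c = (0.149/0.563) × 19.65 = 5.201 mg/L.
Minimum DO = C_s − D_c = 8.12 − 5.201 = 2.919 mg/L.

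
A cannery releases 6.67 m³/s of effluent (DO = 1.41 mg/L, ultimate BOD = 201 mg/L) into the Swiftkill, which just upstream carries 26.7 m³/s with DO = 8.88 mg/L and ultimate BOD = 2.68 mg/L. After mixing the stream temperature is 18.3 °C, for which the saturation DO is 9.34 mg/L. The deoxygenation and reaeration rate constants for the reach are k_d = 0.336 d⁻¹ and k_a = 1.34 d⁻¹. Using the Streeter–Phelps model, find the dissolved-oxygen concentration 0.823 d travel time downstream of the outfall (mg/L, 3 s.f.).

DO ≈ 2.65 mg/L

Mixed DO = (26.7×8.88 + 6.67×1.41)/(26.7+6.67) = 246.5/33.37 = 7.387 mg/L.
Mixed L₀ = (26.7×2.68 + 6.67×201)/(33.37) = 1412/33.37 = 42.32 mg/L.
Initial deficit D₀ = C_s − DO₀ = 9.34 − 7.387 = 1.953 mg/L.
D(0.823) = [0.336×42.32/(1.34−0.336)](e^(−0.336×0.823) − e^(−1.34×0.823)) + 1.953 e^(−1.34×0.823)
= 14.16 × (0.7584 − 0.3319) + 1.953 × 0.3319 = 6.688 mg/L.
DO = 9.34 − 6.688 = 2.652 mg/L.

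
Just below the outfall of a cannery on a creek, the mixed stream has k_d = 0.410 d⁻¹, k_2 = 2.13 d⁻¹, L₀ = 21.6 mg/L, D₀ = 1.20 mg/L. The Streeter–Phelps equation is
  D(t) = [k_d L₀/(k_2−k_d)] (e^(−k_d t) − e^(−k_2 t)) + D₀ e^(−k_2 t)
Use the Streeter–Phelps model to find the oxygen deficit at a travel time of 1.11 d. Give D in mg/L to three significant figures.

D ≈ 2.90 mg/L

k_d L₀/(k_2−k_d) = 0.410×21.6/(2.13−0.410) = 8.856/1.720 = 5.149 mg/L.
e^(−k_d t) = e^(−0.410×1.110) = 0.6344; e^(−k_2 t) = e^(−2.13×1.110) = 0.09402.
D = 5.149 × (0.6344 − 0.09402) + 1.20 × 0.09402 = 2.782 + 0.1128 = 2.895 mg/L.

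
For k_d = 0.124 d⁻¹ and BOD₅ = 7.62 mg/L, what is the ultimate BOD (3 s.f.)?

L₀ ≈ 16.5 mg/L

BOD₅ = L₀(1 − e^(−5k_d)) ⇒ L₀ = BOD₅ / (1 − e^(−5×0.124))
= 7.62 / (1 − 0.5379) = 7.62 / 0.4621 = 16.49 mg/L.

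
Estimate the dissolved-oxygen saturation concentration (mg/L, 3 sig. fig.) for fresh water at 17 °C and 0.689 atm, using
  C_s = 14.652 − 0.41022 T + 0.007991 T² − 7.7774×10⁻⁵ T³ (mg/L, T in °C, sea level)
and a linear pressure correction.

At sea level: C_s = 14.652 − 0.41022×17 + 0.007991×17² − 7.7774×10⁻⁵×17³ = 9.606 mg/L.
Pressure correction: C_s' = 9.606 × 0.689 = 6.618 mg/L.

C_s ≈ 6.62 mg/L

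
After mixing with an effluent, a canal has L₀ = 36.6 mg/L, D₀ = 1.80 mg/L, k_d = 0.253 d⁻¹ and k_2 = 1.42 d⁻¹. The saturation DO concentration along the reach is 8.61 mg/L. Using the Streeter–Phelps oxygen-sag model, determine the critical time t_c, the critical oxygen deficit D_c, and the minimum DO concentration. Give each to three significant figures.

At the critical point dD/dt = 0, so k_d L₀ e^(−k_d t) = k_2 D. Substituting D(t) from the Streeter–Phelps equation and solving for t gives
t_c = ln[(k_2/k_d)(1 − D₀(k_2−k_d)/(k_d L₀))] / (k_2−k_d).
Here k_2−k_d = 1.167 d⁻¹ and 1 − D₀(k_2−k_d)/(k_d L₀) = 1 − 1.80×1.167/(0.253×36.6) = 0.7731, so
t_c = ln(5.613 × 0.7731) / 1.167 = 1.468 / 1.167 = 1.258 d.
D_c = (k_d/k_2) L₀ e^(−k_d t_c) = (0.253/1.42) × 36.6 × e^(−0.253×1.258) = 0.1782 × 36.6 × 0.7275 = 4.744 mg/L.
Minimum DO = C_s − D_c = 8.61 − 4.744 = 3.866 mg/L.

t_c ≈ 1.26 d; D_c ≈ 4.74 mg/L; min DO ≈ 3.87 mg/L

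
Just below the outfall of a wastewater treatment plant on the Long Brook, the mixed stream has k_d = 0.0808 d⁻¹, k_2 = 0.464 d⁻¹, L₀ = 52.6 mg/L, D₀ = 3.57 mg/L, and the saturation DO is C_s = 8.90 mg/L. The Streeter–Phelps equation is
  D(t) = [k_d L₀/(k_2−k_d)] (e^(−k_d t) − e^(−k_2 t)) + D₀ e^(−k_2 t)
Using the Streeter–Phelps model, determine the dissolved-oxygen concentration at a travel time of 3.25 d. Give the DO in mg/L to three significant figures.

k_d L₀/(k_2−k_d) = 0.0808×52.6/(0.464−0.0808) = 4.250/0.3832 = 11.09 mg/L.
e^(−k_d t) = e^(−0.0808×3.250) = 0.7690; e^(−k_2 t) = e^(−0.464×3.250) = 0.2214.
D = 11.09 × (0.7690 − 0.2214) + 3.57 × 0.2214 = 6.075 + 0.7902 = 6.865 mg/L.
DO = C_s − D = 8.90 − 6.865 = 2.035 mg/L.

DO ≈ 2.04 mg/L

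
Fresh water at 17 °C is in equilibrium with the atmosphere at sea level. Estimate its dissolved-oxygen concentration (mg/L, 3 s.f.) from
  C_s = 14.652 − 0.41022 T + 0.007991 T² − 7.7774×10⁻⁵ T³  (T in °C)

C_s = 14.652 − 0.41022×17 + 0.007991×17² − 7.7774×10⁻⁵×17³ = 9.606 mg/L.

C_s ≈ 9.61 mg/L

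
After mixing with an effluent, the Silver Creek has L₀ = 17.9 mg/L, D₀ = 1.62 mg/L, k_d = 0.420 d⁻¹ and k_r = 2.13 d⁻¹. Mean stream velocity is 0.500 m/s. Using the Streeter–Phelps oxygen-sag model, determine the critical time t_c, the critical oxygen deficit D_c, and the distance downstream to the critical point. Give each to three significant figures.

t_c ≈ 0.681 d; D_c ≈ 2.65 mg/L; x_c ≈ 29.4 km

At the critical point dD/dt = 0, so k_d L₀ e^(−k_d t) = k_r D. Substituting D(t) from the Streeter–Phelps equation and solving for t gives
t_c = ln[(k_r/k_d)(1 − D₀(k_r−k_d)/(k_d L₀))] / (k_r−k_d).
Here k_r−k_d = 1.710 d⁻¹ and 1 − D₀(k_r−k_d)/(k_d L₀) = 1 − 1.62×1.710/(0.420×17.9) = 0.6315, so
t_c = ln(5.071 × 0.6315) / 1.710 = 1.164 / 1.710 = 0.6807 d.
L(t_c) = L₀ e^(−k_d t_c) = 17.9 × 0.7513 = 13.45 mg/L, and at the critical point k_r D_c = k_d L, so D_c = (0.420/2.13) × 13.45 = 2.652 mg/L.
x_c = v t_c = 0.500 m/s × 0.6807 d × 86400 s/d = 29410 m ≈ 29.4 km.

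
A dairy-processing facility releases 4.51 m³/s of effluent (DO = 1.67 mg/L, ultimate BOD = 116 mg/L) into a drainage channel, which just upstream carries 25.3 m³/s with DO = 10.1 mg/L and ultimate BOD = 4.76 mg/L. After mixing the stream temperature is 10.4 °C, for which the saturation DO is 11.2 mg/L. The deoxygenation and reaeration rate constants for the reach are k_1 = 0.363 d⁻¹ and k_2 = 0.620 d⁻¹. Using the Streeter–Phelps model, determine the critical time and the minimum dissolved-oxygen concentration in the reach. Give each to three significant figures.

t_c ≈ 1.77 d; minimum DO ≈ 4.55 mg/L

Mixed DO = (25.3×10.1 + 4.51×1.67)/(25.3+4.51) = 263.1/29.81 = 8.825 mg/L.
Mixed L₀ = (25.3×4.76 + 4.51×116)/(29.81) = 643.6/29.81 = 21.59 mg/L.
Initial deficit D₀ = C_s − DO₀ = 11.2 − 8.825 = 2.375 mg/L.
t_c = (1/0.2570) ln[(0.620/0.363)(1 − 2.375×0.2570/(0.363×21.59))] = 3.891 × ln(1.575) = 1.767 d.
D_c = (0.363/0.620) × 21.59 × e^(−0.363×1.767) = 0.5855 × 21.59 × 0.5265 = 6.655 mg/L.
Minimum DO = 11.2 − 6.655 = 4.545 mg/L.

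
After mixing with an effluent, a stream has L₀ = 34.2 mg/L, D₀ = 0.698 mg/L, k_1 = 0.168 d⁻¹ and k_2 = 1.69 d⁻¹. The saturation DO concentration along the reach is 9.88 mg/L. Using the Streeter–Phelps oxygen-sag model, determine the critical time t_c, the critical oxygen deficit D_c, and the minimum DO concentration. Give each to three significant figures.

At the critical point dD/dt = 0, so k_1 L₀ e^(−k_1 t) = k_2 D. Substituting D(t) from the Streeter–Phelps equation and solving for t gives
t_c = ln[(k_2/k_1)(1 − D₀(k_2−k_1)/(k_1 L₀))] / (k_2−k_1).
Here k_2−k_1 = 1.522 d⁻¹ and 1 − D₀(k_2−k_1)/(k_1 L₀) = 1 − 0.698×1.522/(0.168×34.2) = 0.8151, so
t_c = ln(10.06 × 0.8151) / 1.522 = 2.104 / 1.522 = 1.382 d.
L(t_c) = L₀ e^(−k_1 t_c) = 34.2 × 0.7927 = 27.11 mg/L, and at the critical point k_2 D_c = k_1 L, so D_c = (0.168/1.69) × 27.11 = 2.695 mg/L.
Minimum DO = C_s − D_c = 9.88 − 2.695 = 7.185 mg/L.

t_c ≈ 1.38 d; D_c ≈ 2.70 mg/L; min DO ≈ 7.18 mg/L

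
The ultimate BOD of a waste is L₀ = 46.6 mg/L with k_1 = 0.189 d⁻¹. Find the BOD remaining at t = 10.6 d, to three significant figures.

L_t = L₀ e^(−k_1 t) = 46.6 × e^(−0.189×10.6) = 46.6 × 0.1349 = 6.285 mg/L.

L ≈ 6.29 mg/L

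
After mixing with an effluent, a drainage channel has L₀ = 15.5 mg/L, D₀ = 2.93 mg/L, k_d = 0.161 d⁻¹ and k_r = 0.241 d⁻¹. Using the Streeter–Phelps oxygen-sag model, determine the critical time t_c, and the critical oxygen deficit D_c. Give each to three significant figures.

With k_r/k_d = 1.497 and 1 − D₀(k_r−k_d)/(k_d L₀) = 0.9061,
t_c = ln(1.497 × 0.9061) / (0.241 − 0.161) = ln(1.356) / 0.08000 = 0.3048/0.08000 = 3.809 d.
L(t_c) = L₀ e^(−k_d t_c) = 15.5 × 0.5416 = 8.394 mg/L, and at the critical point k_r D_c = k_d L, so D_c = (0.161/0.241) × 8.394 = 5.608 mg/L.

t_c ≈ 3.81 d; D_c ≈ 5.61 mg/L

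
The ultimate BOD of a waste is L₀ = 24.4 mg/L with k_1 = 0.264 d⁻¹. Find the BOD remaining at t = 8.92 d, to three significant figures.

L_t = L₀ e^(−k_1 t) = 24.4 × e^(−0.264×8.92) = 24.4 × 0.09490 = 2.316 mg/L.

L ≈ 2.32 mg/L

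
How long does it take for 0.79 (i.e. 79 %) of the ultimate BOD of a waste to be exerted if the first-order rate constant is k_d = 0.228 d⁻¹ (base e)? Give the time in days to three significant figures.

y/L₀ = 1 − e^(−k_d t) = 0.79 ⇒ e^(−k_d t) = 0.210
t = −ln(0.210) / 0.228 = 1.561 / 0.228 = 6.845 d.

t ≈ 6.84 d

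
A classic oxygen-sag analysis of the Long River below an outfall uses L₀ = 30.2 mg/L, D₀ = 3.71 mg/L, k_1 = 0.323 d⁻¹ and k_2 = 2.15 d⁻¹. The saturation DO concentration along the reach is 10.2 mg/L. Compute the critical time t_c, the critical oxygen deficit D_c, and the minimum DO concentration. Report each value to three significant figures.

t_c ≈ 0.388 d; D_c ≈ 4.00 mg/L; min DO ≈ 6.20 mg/L

t_c = [1/(k_2−k_1)] ln[(k_2/k_1)(1 − D₀(k_2−k_1)/(k_1 L₀))]
= [1/(2.15−0.323)] ln[(2.15/0.323)(1 − 3.71×1.827/(0.323×30.2))]
= (1/1.827) ln[6.656 × 0.3051] = 0.5473 × ln(2.031) = 0.5473 × 0.7086 = 0.3878 d.
L(t_c) = L₀ e^(−k_1 t_c) = 30.2 × 0.8823 = 26.64 mg/L, and at the critical point k_2 D_c = k_1 L, so D_c = (0.323/2.15) × 26.64 = 4.003 mg/L.
Minimum DO = C_s − D_c = 10.2 − 4.003 = 6.197 mg/L.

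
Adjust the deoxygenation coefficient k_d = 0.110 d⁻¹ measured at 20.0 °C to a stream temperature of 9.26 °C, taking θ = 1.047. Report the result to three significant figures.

k_d(T₂) = k_d(T₁) · θ^(T₂−T₁) = 0.110 × 1.047^(9.26−20.0)
= 0.110 × 1.047^-10.7 = 0.110 × 0.6106 = 0.06717 d⁻¹.

k_d ≈ 0.0672 d⁻¹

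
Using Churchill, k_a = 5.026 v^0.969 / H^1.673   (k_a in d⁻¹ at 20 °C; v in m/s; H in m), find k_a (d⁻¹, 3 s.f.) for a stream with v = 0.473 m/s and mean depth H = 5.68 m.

k_a ≈ 0.133 d⁻¹

k_a = 5.026 × 0.473^0.969 / 5.68^1.673 = 5.026 × 0.4841 / 18.28 = 0.1331 d⁻¹.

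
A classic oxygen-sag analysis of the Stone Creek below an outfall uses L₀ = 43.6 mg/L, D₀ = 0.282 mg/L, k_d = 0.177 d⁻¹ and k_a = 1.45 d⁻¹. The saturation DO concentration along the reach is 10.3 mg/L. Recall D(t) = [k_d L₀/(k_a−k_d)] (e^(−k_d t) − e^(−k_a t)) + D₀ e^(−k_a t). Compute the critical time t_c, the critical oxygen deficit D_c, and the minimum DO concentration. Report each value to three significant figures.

t_c ≈ 1.61 d; D_c ≈ 4.00 mg/L; min DO ≈ 6.30 mg/L

At the critical point dD/dt = 0, so k_d L₀ e^(−k_d t) = k_a D. Substituting D(t) from the Streeter–Phelps equation and solving for t gives
t_c = ln[(k_a/k_d)(1 − D₀(k_a−k_d)/(k_d L₀))] / (k_a−k_d).
Here k_a−k_d = 1.273 d⁻¹ and 1 − D₀(k_a−k_d)/(k_d L₀) = 1 − 0.282×1.273/(0.177×43.6) = 0.9535, so
t_c = ln(8.192 × 0.9535) / 1.273 = 2.056 / 1.273 = 1.615 d.
D_c = (k_d/k_a) L₀ e^(−k_d t_c) = (0.177/1.45) × 43.6 × e^(−0.177×1.615) = 0.1221 × 43.6 × 0.7514 = 3.999 mg/L.
Minimum DO = C_s − D_c = 10.3 − 3.999 = 6.301 mg/L.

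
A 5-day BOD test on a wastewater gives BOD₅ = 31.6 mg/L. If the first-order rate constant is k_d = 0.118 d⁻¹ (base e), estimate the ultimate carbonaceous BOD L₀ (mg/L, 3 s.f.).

L₀ ≈ 70.9 mg/L

BOD₅ = L₀(1 − e^(−5k_d)) ⇒ L₀ = BOD₅ / (1 − e^(−5×0.118))
= 31.6 / (1 − 0.5543) = 31.6 / 0.4457 = 70.90 mg/L.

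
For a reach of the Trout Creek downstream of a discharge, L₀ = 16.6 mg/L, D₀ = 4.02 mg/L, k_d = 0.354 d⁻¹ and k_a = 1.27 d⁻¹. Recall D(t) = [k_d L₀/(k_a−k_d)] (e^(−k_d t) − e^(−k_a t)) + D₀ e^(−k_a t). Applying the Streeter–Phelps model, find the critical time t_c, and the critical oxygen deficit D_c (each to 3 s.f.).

At the critical point dD/dt = 0, so k_d L₀ e^(−k_d t) = k_a D. Substituting D(t) from the Streeter–Phelps equation and solving for t gives
t_c = ln[(k_a/k_d)(1 − D₀(k_a−k_d)/(k_d L₀))] / (k_a−k_d).
Here k_a−k_d = 0.9160 d⁻¹ and 1 − D₀(k_a−k_d)/(k_d L₀) = 1 − 4.02×0.9160/(0.354×16.6) = 0.3734, so
t_c = ln(3.588 × 0.3734) / 0.9160 = 0.2923 / 0.9160 = 0.3191 d.
L(t_c) = L₀ e^(−k_d t_c) = 16.6 × 0.8932 = 14.83 mg/L, and at the critical point k_a D_c = k_d L, so D_c = (0.354/1.27) × 14.83 = 4.133 mg/L.

t_c ≈ 0.319 d; D_c ≈ 4.13 mg/L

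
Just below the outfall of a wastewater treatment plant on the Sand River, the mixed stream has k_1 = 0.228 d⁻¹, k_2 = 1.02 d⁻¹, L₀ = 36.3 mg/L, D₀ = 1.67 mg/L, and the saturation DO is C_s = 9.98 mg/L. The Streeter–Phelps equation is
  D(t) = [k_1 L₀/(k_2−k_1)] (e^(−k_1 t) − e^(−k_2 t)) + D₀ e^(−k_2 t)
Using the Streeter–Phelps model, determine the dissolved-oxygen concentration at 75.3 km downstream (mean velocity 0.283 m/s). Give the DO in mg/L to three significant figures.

Travel time t = x/v = 75.3 km / (0.283 m/s) = 75300 m / 0.283 m/s = 266100 s = 3.080 d.
k_1 L₀/(k_2−k_1) = 0.228×36.3/(1.02−0.228) = 8.276/0.7920 = 10.45 mg/L.
e^(−k_1 t) = e^(−0.228×3.080) = 0.4955; e^(−k_2 t) = e^(−1.02×3.080) = 0.04323.
D = 10.45 × (0.4955 − 0.04323) + 1.67 × 0.04323 = 4.726 + 0.07220 = 4.799 mg/L.
DO = C_s − D = 9.98 − 4.799 = 5.181 mg/L.

DO ≈ 5.18 mg/L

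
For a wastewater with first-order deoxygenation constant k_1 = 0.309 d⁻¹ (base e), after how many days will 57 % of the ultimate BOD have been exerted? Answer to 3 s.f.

t ≈ 2.73 d

y/L₀ = 1 − e^(−k_1 t) = 0.57 ⇒ e^(−k_1 t) = 0.430
t = −ln(0.430) / 0.309 = 0.8440 / 0.309 = 2.731 d.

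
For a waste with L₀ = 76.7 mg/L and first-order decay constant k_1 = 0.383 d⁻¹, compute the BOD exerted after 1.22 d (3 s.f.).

y_t = L₀(1 − e^(−k_1 t)) = 76.7 × (1 − e^(−0.383×1.22))
= 76.7 × (1 − 0.6267) = 76.7 × 0.3733 = 28.63 mg/L.

y ≈ 28.6 mg/L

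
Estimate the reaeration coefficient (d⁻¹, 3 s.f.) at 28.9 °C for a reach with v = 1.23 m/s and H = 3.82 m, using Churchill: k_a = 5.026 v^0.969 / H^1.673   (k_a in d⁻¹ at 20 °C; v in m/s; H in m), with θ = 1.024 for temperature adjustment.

k_a(20) = 5.026 × 1.23^0.969 / 3.82^1.673 = 5.026 × 1.222 / 9.414 = 0.6525 d⁻¹.
k_a(28.9) = 0.6525 × 1.024^(28.9−20) = 0.6525 × 1.235 = 0.8058 d⁻¹.

k_a ≈ 0.806 d⁻¹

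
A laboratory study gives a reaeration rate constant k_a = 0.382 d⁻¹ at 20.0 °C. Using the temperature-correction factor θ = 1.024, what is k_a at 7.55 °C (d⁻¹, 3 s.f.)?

k_a ≈ 0.284 d⁻¹

k_a(T₂) = k_a(T₁) · θ^(T₂−T₁) = 0.382 × 1.024^(7.55−20.0)
= 0.382 × 1.024^-12.4 = 0.382 × 0.7443 = 0.2843 d⁻¹.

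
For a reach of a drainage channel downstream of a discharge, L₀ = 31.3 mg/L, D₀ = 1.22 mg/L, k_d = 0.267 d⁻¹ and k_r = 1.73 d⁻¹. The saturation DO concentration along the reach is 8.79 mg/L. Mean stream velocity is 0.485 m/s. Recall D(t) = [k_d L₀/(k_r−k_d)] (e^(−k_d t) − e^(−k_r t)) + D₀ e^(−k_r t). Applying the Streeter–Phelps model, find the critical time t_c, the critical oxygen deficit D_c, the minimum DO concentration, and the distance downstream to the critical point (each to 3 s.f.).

t_c = [1/(k_r−k_d)] ln[(k_r/k_d)(1 − D₀(k_r−k_d)/(k_d L₀))]
= [1/(1.73−0.267)] ln[(1.73/0.267)(1 − 1.22×1.463/(0.267×31.3))]
= (1/1.463) ln[6.479 × 0.7864] = 0.6835 × ln(5.096) = 0.6835 × 1.628 = 1.113 d.
D_c = (k_d/k_r) L₀ e^(−k_d t_c) = (0.267/1.73) × 31.3 × e^(−0.267×1.113) = 0.1543 × 31.3 × 0.7429 = 3.589 mg/L.
Minimum DO = C_s − D_c = 8.79 − 3.589 = 5.201 mg/L.
x_c = v t_c = 0.485 m/s × 1.113 d × 86400 s/d = 46640 m ≈ 46.6 km.

t_c ≈ 1.11 d; D_c ≈ 3.59 mg/L; min DO ≈ 5.20 mg/L; x_c ≈ 46.6 km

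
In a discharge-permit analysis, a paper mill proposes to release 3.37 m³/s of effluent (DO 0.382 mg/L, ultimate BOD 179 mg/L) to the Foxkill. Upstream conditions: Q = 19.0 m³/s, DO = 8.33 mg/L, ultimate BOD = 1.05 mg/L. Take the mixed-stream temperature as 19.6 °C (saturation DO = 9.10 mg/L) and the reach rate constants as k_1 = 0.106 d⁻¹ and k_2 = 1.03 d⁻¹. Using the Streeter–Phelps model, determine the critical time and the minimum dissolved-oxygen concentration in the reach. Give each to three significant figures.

Mixed DO = (19.0×8.33 + 3.37×0.382)/(19.0+3.37) = 159.6/22.37 = 7.133 mg/L.
Mixed L₀ = (19.0×1.05 + 3.37×179)/(22.37) = 623.2/22.37 = 27.86 mg/L.
Initial deficit D₀ = C_s − DO₀ = 9.10 − 7.133 = 1.967 mg/L.
t_c = (1/0.9240) ln[(1.03/0.106)(1 − 1.967×0.9240/(0.106×27.86))] = 1.082 × ln(3.735) = 1.426 d.
D_c = (0.106/1.03) × 27.86 × e^(−0.106×1.426) = 0.1029 × 27.86 × 0.8597 = 2.465 mg/L.
Minimum DO = 9.10 − 2.465 = 6.635 mg/L.

t_c ≈ 1.43 d; minimum DO ≈ 6.64 mg/L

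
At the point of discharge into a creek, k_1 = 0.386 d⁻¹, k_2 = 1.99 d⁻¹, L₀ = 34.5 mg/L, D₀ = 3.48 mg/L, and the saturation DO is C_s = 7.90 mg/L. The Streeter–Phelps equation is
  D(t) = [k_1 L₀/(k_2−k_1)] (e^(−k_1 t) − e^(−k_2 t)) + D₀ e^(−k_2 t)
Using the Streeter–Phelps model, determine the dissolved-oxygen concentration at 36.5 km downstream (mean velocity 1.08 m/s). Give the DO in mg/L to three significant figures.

Travel time t = x/v = 36.5 km / (1.08 m/s) = 36500 m / 1.08 m/s = 33800 s = 0.3912 d.
k_1 L₀/(k_2−k_1) = 0.386×34.5/(1.99−0.386) = 13.32/1.604 = 8.302 mg/L.
e^(−k_1 t) = e^(−0.386×0.3912) = 0.8599; e^(−k_2 t) = e^(−1.99×0.3912) = 0.4591.
D = 8.302 × (0.8599 − 0.4591) + 3.48 × 0.4591 = 3.327 + 1.598 = 4.925 mg/L.
DO = C_s − D = 7.90 − 4.925 = 2.975 mg/L.

DO ≈ 2.98 mg/L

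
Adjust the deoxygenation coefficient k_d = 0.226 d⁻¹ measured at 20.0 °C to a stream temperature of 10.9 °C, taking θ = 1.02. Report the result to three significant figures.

k_d ≈ 0.189 d⁻¹

k_d(T₂) = k_d(T₁) · θ^(T₂−T₁) = 0.226 × 1.02^(10.9−20.0)
= 0.226 × 1.02^-9.10 = 0.226 × 0.8351 = 0.1887 d⁻¹.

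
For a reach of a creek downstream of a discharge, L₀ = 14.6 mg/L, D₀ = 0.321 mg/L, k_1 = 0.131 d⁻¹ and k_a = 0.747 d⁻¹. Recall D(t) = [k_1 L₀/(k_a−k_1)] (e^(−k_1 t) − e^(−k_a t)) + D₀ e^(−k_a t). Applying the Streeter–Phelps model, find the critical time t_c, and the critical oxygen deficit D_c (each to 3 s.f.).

t_c = [1/(k_a−k_1)] ln[(k_a/k_1)(1 − D₀(k_a−k_1)/(k_1 L₀))]
= [1/(0.747−0.131)] ln[(0.747/0.131)(1 − 0.321×0.6160/(0.131×14.6))]
= (1/0.6160) ln[5.702 × 0.8966] = 1.623 × ln(5.113) = 1.623 × 1.632 = 2.649 d.
L(t_c) = L₀ e^(−k_1 t_c) = 14.6 × 0.7068 = 10.32 mg/L, and at the critical point k_a D_c = k_1 L, so D_c = (0.131/0.747) × 10.32 = 1.810 mg/L.

t_c ≈ 2.65 d; D_c ≈ 1.81 mg/L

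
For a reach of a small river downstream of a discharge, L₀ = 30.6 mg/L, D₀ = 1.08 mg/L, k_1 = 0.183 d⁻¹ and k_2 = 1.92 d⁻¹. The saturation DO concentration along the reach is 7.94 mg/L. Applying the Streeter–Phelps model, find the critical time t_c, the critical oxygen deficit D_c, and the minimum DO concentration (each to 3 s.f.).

t_c ≈ 1.12 d; D_c ≈ 2.38 mg/L; min DO ≈ 5.56 mg/L

t_c = [1/(k_2−k_1)] ln[(k_2/k_1)(1 − D₀(k_2−k_1)/(k_1 L₀))]
= [1/(1.92−0.183)] ln[(1.92/0.183)(1 − 1.08×1.737/(0.183×30.6))]
= (1/1.737) ln[10.49 × 0.6650] = 0.5757 × ln(6.977) = 0.5757 × 1.943 = 1.118 d.
L(t_c) = L₀ e^(−k_1 t_c) = 30.6 × 0.8149 = 24.94 mg/L, and at the critical point k_2 D_c = k_1 L, so D_c = (0.183/1.92) × 24.94 = 2.377 mg/L.
Minimum DO = C_s − D_c = 7.94 − 2.377 = 5.563 mg/L.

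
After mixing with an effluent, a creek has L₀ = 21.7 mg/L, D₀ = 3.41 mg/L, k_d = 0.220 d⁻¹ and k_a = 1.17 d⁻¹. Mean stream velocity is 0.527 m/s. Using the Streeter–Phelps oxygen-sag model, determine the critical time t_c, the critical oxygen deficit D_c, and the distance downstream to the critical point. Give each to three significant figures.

t_c ≈ 0.564 d; D_c ≈ 3.60 mg/L; x_c ≈ 25.7 km

t_c = [1/(k_a−k_d)] ln[(k_a/k_d)(1 − D₀(k_a−k_d)/(k_d L₀))]
= [1/(1.17−0.220)] ln[(1.17/0.220)(1 − 3.41×0.9500/(0.220×21.7))]
= (1/0.9500) ln[5.318 × 0.3214] = 1.053 × ln(1.709) = 1.053 × 0.5362 = 0.5644 d.
L(t_c) = L₀ e^(−k_d t_c) = 21.7 × 0.8832 = 19.17 mg/L, and at the critical point k_a D_c = k_d L, so D_c = (0.220/1.17) × 19.17 = 3.604 mg/L.
x_c = v t_c = 0.527 m/s × 0.5644 d × 86400 s/d = 25700 m ≈ 25.7 km.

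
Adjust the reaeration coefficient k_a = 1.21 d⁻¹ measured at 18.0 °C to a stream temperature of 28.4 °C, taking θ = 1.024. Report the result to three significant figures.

k_a(T₂) = k_a(T₁) · θ^(T₂−T₁) = 1.21 × 1.024^(28.4−18.0)
= 1.21 × 1.024^10.4 = 1.21 × 1.280 = 1.548 d⁻¹.

k_a ≈ 1.55 d⁻¹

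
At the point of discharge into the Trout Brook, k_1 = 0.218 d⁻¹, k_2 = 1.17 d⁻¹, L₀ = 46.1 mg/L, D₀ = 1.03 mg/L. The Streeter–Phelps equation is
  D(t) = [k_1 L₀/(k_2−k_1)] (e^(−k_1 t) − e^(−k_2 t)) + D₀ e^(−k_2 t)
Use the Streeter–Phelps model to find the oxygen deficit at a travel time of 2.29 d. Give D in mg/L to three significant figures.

D ≈ 5.75 mg/L

k_1 L₀/(k_2−k_1) = 0.218×46.1/(1.17−0.218) = 10.05/0.9520 = 10.56 mg/L.
e^(−k_1 t) = e^(−0.218×2.290) = 0.6070; e^(−k_2 t) = e^(−1.17×2.290) = 0.06861.
D = 10.56 × (0.6070 − 0.06861) + 1.03 × 0.06861 = 5.684 + 0.07067 = 5.754 mg/L.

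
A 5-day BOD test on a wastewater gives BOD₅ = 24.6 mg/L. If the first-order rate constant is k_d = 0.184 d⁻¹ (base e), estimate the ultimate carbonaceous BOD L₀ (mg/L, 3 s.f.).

L₀ ≈ 40.9 mg/L

BOD₅ = L₀(1 − e^(−5k_d)) ⇒ L₀ = BOD₅ / (1 − e^(−5×0.184))
= 24.6 / (1 − 0.3985) = 24.6 / 0.6015 = 40.90 mg/L.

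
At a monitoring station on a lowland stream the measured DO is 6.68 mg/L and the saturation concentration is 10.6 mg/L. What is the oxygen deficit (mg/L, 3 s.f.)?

D = C_s − C = 10.6 − 6.68 = 3.92 mg/L.

D ≈ 3.92 mg/L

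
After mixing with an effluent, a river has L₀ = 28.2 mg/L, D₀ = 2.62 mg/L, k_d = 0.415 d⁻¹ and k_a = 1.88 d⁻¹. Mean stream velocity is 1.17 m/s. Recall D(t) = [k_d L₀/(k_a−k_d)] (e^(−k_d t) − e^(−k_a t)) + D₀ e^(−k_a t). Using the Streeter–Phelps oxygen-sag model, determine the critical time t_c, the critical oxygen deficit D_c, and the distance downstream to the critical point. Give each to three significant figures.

At the critical point dD/dt = 0, so k_d L₀ e^(−k_d t) = k_a D. Substituting D(t) from the Streeter–Phelps equation and solving for t gives
t_c = ln[(k_a/k_d)(1 − D₀(k_a−k_d)/(k_d L₀))] / (k_a−k_d).
Here k_a−k_d = 1.465 d⁻¹ and 1 − D₀(k_a−k_d)/(k_d L₀) = 1 − 2.62×1.465/(0.415×28.2) = 0.6720, so
t_c = ln(4.530 × 0.6720) / 1.465 = 1.113 / 1.465 = 0.7599 d.
D_c = (k_d/k_a) L₀ e^(−k_d t_c) = (0.415/1.88) × 28.2 × e^(−0.415×0.7599) = 0.2207 × 28.2 × 0.7295 = 4.541 mg/L.
x_c = v t_c = 1.17 m/s × 0.7599 d × 86400 s/d = 76820 m ≈ 76.8 km.

t_c ≈ 0.760 d; D_c ≈ 4.54 mg/L; x_c ≈ 76.8 km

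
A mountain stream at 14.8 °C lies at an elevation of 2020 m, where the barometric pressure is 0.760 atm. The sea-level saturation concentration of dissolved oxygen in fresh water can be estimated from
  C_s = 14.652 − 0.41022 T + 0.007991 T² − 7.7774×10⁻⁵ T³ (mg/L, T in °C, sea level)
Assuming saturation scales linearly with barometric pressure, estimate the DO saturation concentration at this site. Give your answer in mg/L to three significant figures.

At sea level: C_s = 14.652 − 0.41022×14.8 + 0.007991×14.8² − 7.7774×10⁻⁵×14.8³ = 10.08 mg/L.
Pressure correction: C_s' = 10.08 × 0.760 = 7.660 mg/L.

C_s ≈ 7.66 mg/L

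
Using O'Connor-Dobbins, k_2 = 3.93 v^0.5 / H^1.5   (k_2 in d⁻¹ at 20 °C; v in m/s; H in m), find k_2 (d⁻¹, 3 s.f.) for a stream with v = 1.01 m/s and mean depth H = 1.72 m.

k_2 = 3.93 × 1.01^0.5 / 1.72^1.5 = 3.93 × 1.005 / 2.256 = 1.751 d⁻¹.

k_2 ≈ 1.75 d⁻¹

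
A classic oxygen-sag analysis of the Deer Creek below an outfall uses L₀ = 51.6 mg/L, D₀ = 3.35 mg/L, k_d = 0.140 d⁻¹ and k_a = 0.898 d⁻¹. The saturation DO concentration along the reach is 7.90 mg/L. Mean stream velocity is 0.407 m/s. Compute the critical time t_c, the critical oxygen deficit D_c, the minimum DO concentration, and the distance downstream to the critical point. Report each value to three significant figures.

t_c ≈ 1.88 d; D_c ≈ 6.18 mg/L; min DO ≈ 1.72 mg/L; x_c ≈ 66.1 km

With k_a/k_d = 6.414 and 1 − D₀(k_a−k_d)/(k_d L₀) = 0.6485,
t_c = ln(6.414 × 0.6485) / (0.898 − 0.140) = ln(4.160) / 0.7580 = 1.425/0.7580 = 1.881 d.
D_c = (k_d/k_a) L₀ e^(−k_d t_c) = (0.140/0.898) × 51.6 × e^(−0.140×1.881) = 0.1559 × 51.6 × 0.7685 = 6.183 mg/L.
Minimum DO = C_s − D_c = 7.90 − 6.183 = 1.717 mg/L.
x_c = v t_c = 0.407 m/s × 1.881 d × 86400 s/d = 66130 m ≈ 66.1 km.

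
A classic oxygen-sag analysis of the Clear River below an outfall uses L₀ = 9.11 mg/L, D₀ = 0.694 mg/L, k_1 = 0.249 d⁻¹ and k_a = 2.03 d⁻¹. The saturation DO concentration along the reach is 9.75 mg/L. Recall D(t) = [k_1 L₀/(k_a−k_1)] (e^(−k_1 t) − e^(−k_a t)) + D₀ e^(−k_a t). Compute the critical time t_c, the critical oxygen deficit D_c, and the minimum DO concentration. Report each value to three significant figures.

With k_a/k_1 = 8.153 and 1 − D₀(k_a−k_1)/(k_1 L₀) = 0.4551,
t_c = ln(8.153 × 0.4551) / (2.03 − 0.249) = ln(3.710) / 1.781 = 1.311/1.781 = 0.7362 d.
L(t_c) = L₀ e^(−k_1 t_c) = 9.11 × 0.8325 = 7.584 mg/L, and at the critical point k_a D_c = k_1 L, so D_c = (0.249/2.03) × 7.584 = 0.9303 mg/L.
Minimum DO = C_s − D_c = 9.75 − 0.9303 = 8.820 mg/L.

t_c ≈ 0.736 d; D_c ≈ 0.930 mg/L; min DO ≈ 8.82 mg/L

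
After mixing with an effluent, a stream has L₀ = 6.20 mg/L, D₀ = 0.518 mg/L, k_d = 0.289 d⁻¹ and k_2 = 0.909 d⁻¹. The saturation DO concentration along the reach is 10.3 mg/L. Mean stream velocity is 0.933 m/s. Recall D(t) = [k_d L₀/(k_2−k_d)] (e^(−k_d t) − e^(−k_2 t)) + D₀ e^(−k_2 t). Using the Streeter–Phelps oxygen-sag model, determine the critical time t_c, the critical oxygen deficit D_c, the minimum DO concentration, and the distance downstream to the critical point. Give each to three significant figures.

t_c ≈ 1.53 d; D_c ≈ 1.27 mg/L; min DO ≈ 9.03 mg/L; x_c ≈ 123 km

At the critical point dD/dt = 0, so k_d L₀ e^(−k_d t) = k_2 D. Substituting D(t) from the Streeter–Phelps equation and solving for t gives
t_c = ln[(k_2/k_d)(1 − D₀(k_2−k_d)/(k_d L₀))] / (k_2−k_d).
Here k_2−k_d = 0.6200 d⁻¹ and 1 − D₀(k_2−k_d)/(k_d L₀) = 1 − 0.518×0.6200/(0.289×6.20) = 0.8208, so
t_c = ln(3.145 × 0.8208) / 0.6200 = 0.9484 / 0.6200 = 1.530 d.
D_c = (k_d/k_2) L₀ e^(−k_d t_c) = (0.289/0.909) × 6.20 × e^(−0.289×1.530) = 0.3179 × 6.20 × 0.6427 = 1.267 mg/L.
Minimum DO = C_s − D_c = 10.3 − 1.267 = 9.033 mg/L.
x_c = v t_c = 0.933 m/s × 1.530 d × 86400 s/d = 123300 m ≈ 123 km.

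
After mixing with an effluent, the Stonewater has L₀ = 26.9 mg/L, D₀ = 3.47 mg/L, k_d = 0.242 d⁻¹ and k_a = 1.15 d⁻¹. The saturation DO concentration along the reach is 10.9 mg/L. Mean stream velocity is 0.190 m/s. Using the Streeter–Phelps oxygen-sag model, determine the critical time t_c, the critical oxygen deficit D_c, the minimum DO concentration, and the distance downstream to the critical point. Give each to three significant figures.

At the critical point dD/dt = 0, so k_d L₀ e^(−k_d t) = k_a D. Substituting D(t) from the Streeter–Phelps equation and solving for t gives
t_c = ln[(k_a/k_d)(1 − D₀(k_a−k_d)/(k_d L₀))] / (k_a−k_d).
Here k_a−k_d = 0.9080 d⁻¹ and 1 − D₀(k_a−k_d)/(k_d L₀) = 1 − 3.47×0.9080/(0.242×26.9) = 0.5160, so
t_c = ln(4.752 × 0.5160) / 0.9080 = 0.8969 / 0.9080 = 0.9878 d.
D_c = (k_d/k_a) L₀ e^(−k_d t_c) = (0.242/1.15) × 26.9 × e^(−0.242×0.9878) = 0.2104 × 26.9 × 0.7874 = 4.457 mg/L.
Minimum DO = C_s − D_c = 10.9 − 4.457 = 6.443 mg/L.
x_c = v t_c = 0.190 m/s × 0.9878 d × 86400 s/d = 16220 m ≈ 16.2 km.

t_c ≈ 0.988 d; D_c ≈ 4.46 mg/L; min DO ≈ 6.44 mg/L; x_c ≈ 16.2 km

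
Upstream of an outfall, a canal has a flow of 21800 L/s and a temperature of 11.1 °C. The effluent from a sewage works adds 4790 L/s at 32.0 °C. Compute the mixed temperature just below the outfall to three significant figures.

Flow-weighted mixing: C = (Q_r C_r + Q_w C_w)/(Q_r + Q_w)
= (21800×11.1 + 4790×32.0)/(21800 + 4790) = 395300/26590 = 14.86 °C.

14.9 °C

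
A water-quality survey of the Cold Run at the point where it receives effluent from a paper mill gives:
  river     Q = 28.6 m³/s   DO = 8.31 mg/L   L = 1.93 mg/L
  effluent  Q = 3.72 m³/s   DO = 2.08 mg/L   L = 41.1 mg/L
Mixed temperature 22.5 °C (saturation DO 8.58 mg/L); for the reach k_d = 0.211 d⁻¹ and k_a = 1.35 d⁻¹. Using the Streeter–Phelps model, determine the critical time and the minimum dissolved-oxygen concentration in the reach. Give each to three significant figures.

Mixed DO = (28.6×8.31 + 3.72×2.08)/(28.6+3.72) = 245.4/32.32 = 7.593 mg/L.
Mixed L₀ = (28.6×1.93 + 3.72×41.1)/(32.32) = 208.1/32.32 = 6.438 mg/L.
Initial deficit D₀ = C_s − DO₀ = 8.58 − 7.593 = 0.9871 mg/L.
t_c = (1/1.139) ln[(1.35/0.211)(1 − 0.9871×1.139/(0.211×6.438))] = 0.8780 × ln(1.103) = 0.08622 d.
D_c = (0.211/1.35) × 6.438 × e^(−0.211×0.08622) = 0.1563 × 6.438 × 0.9820 = 0.9882 mg/L.
Minimum DO = 8.58 − 0.9882 = 7.592 mg/L.

t_c ≈ 0.0862 d; minimum DO ≈ 7.59 mg/L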